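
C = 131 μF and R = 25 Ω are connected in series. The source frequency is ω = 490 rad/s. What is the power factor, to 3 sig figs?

X_C = 1/(ωC) = 15.6 Ω
Z = 25.0 − j15.6 Ω
|Z| = √(25.0² + 15.6²) = 29.5 Ω
∠Z = arctan(-15.6/25.0) = -31.9°
cos φ = cos(-31.9°) = 0.849

0.849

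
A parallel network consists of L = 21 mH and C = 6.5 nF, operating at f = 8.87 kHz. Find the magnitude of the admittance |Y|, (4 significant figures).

ω = 2πf = 55730 rad/s
X_L = ωL = 1170 Ω
X_C = 1/(ωC) = 2760 Ω
Parallel: admittances add. Y = 1/(jωL) + jωC
Y = (0 − j0.0004922) S
|Y| = 0.0004922 S → |Z| = 1/|Y| = 2032 Ω, ∠Z = −∠Y = 90.00°

492.2 μS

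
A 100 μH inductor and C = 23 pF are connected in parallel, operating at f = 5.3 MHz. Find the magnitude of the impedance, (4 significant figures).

2148 Ω

ω = 2πf = 3.33e+07 rad/s
X_L = ωL = 3330 Ω
X_C = 1/(ωC) = 1306 Ω
Parallel: admittances add. Y = 1/(jωL) + jωC
Y = (0 + j0.0004656) S
|Y| = 0.0004656 S → |Z| = 1/|Y| = 2148 Ω, ∠Z = −∠Y = -90.00°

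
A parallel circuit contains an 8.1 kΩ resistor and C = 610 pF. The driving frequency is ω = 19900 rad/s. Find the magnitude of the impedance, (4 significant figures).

X_C = 1/(ωC) = 82380 Ω
Parallel: admittances add. Y = 1/R + jωC
Y = (0.0001235 + j1.214e-05) S
|Y| = 0.0001241 S → |Z| = 1/|Y| = 8061 Ω, ∠Z = −∠Y = -5.616°

8061 Ω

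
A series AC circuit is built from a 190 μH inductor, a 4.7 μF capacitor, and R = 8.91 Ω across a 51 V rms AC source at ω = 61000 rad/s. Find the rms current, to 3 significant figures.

X_L = ωL = 11.6 Ω
X_C = 1/(ωC) = 3.49 Ω
Net reactance X = X_L − X_C = 8.10 Ω
Z = 8.91 + j8.10 Ω
|Z| = √(8.91² + 8.10²) = 12.0 Ω
I = V/|Z| = 51/12.0 = 4.23 A

4.23 A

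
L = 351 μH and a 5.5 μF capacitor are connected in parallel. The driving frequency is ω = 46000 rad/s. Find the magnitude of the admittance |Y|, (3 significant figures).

191 mS

X_L = ωL = 16.1 Ω
X_C = 1/(ωC) = 3.95 Ω
Parallel: admittances add. Y = 1/(jωL) + jωC
Y = (0 + j0.191) S
|Y| = 0.191 S → |Z| = 1/|Y| = 5.23 Ω, ∠Z = −∠Y = -90.0°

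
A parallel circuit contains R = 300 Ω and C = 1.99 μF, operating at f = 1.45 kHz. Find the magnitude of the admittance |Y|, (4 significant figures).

18.43 mS

ω = 2πf = 9111 rad/s
X_C = 1/(ωC) = 55.16 Ω
Parallel: admittances add. Y = 1/R + jωC
Y = (0.003333 + j0.01813) S
|Y| = 0.01843 S → |Z| = 1/|Y| = 54.25 Ω, ∠Z = −∠Y = -79.58°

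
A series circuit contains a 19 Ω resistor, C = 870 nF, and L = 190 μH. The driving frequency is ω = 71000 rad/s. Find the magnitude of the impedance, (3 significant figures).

19.2 Ω

X_L = ωL = 13.5 Ω
X_C = 1/(ωC) = 16.2 Ω
Net reactance X = X_L − X_C = -2.70 Ω
Z = 19.0 − j2.70 Ω
|Z| = √(19.0² + 2.70²) = 19.2 Ω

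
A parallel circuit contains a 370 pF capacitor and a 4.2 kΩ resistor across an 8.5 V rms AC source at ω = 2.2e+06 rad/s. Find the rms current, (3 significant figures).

7.21 mA

X_C = 1/(ωC) = 1230 Ω
Parallel: admittances add. Y = 1/R + jωC
Y = (0.000238 + j0.000814) S
|Y| = 0.000848 S → |Z| = 1/|Y| = 1180 Ω, ∠Z = −∠Y = -73.7°
I = V/|Z| = 8.5/1180 = 7.21 mA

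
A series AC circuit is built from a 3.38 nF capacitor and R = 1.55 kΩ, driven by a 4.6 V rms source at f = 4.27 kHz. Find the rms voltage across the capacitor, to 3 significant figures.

4.56 V

ω = 2πf = 26830 rad/s
X_C = 1/(ωC) = 11000 Ω
Z = 1550 − j11000 Ω
|Z| = √(1550² + 11000²) = 11100 Ω
I = V/|Z| = 413 μA
V_C = I·|Z_C| = 0.000413 × 11000 = 4.56 V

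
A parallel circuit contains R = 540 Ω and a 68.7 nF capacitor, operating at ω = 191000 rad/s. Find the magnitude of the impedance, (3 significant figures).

X_C = 1/(ωC) = 76.2 Ω
Parallel: admittances add. Y = 1/R + jωC
Y = (0.00185 + j0.0131) S
|Y| = 0.0133 S → |Z| = 1/|Y| = 75.5 Ω, ∠Z = −∠Y = -82.0°

75.5 Ω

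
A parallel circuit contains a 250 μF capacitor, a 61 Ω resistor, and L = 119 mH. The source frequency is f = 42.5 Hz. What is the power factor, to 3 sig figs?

ω = 2πf = 267.0 rad/s
X_L = ωL = 31.8 Ω
X_C = 1/(ωC) = 15.0 Ω
Parallel: admittances add. Y = 1/R + 1/(jωL) + jωC
Y = (0.0164 + j0.0353) S
|Y| = 0.0389 S → |Z| = 1/|Y| = 25.7 Ω, ∠Z = −∠Y = -65.1°
cos φ = cos(-65.1°) = 0.421

0.421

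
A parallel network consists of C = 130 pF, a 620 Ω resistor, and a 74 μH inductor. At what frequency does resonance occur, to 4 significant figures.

1.623 MHz

ω₀ = 1/√(LC) = 1/√(7.4e-05 × 1.3e-10) = 1.02e+07 rad/s
f₀ = ω₀/(2π) = 1.623 MHz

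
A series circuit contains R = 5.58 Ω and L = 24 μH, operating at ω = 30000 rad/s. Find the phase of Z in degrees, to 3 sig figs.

7.35°

X_L = ωL = 0.720 Ω
Z = 5.58 + j0.720 Ω
|Z| = √(5.58² + 0.720²) = 5.63 Ω
∠Z = arctan(0.720/5.58) = 7.35°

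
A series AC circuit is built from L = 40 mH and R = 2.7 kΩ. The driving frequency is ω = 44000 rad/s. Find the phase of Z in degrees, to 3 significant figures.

X_L = ωL = 1760 Ω
Z = 2700 + j1760 Ω
|Z| = √(2700² + 1760²) = 3220 Ω
∠Z = arctan(1760/2700) = 33.1°

33.1°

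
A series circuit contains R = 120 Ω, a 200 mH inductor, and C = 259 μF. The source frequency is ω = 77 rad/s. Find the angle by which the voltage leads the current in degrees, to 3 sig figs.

-16.1°

X_L = ωL = 15.4 Ω
X_C = 1/(ωC) = 50.1 Ω
Net reactance X = X_L − X_C = -34.7 Ω
Z = 120 − j34.7 Ω
|Z| = √(120² + 34.7²) = 125 Ω
∠Z = arctan(-34.7/120) = -16.1°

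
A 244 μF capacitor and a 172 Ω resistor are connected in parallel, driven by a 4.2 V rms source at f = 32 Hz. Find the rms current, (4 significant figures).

ω = 2πf = 201.1 rad/s
X_C = 1/(ωC) = 20.38 Ω
Parallel: admittances add. Y = 1/R + jωC
Y = (0.005814 + j0.04906) S
|Y| = 0.04940 S → |Z| = 1/|Y| = 20.24 Ω, ∠Z = −∠Y = -83.24°
I = V/|Z| = 4.2/20.24 = 207.5 mA

207.5 mA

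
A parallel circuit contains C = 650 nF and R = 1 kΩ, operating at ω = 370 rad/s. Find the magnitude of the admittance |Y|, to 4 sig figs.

1.029 mS

X_C = 1/(ωC) = 4158 Ω
Parallel: admittances add. Y = 1/R + jωC
Y = (0.001000 + j0.0002405) S
|Y| = 0.001029 S → |Z| = 1/|Y| = 972.3 Ω, ∠Z = −∠Y = -13.52°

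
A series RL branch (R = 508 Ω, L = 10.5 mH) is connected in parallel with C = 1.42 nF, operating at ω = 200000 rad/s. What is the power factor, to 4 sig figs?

0.5486

X_L = ωL = 2100 Ω
X_C = 1/(ωC) = 3521 Ω
Branch 1 (R+jX_L): Z₁ = 508.0 + j2100 Ω, |Z₁| = 2161 Ω
Branch 2 (−jX_C): Z₂ = −j3521 Ω
Parallel: Z = Z₁Z₂/(Z₁+Z₂), |Z| = 5041 Ω, ∠Z = 56.73°
cos φ = cos(56.73°) = 0.5486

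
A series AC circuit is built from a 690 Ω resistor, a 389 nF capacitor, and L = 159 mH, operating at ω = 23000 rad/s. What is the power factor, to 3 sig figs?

X_L = ωL = 3660 Ω
X_C = 1/(ωC) = 112 Ω
Net reactance X = X_L − X_C = 3550 Ω
Z = 690 + j3550 Ω
|Z| = √(690² + 3550²) = 3610 Ω
∠Z = arctan(3550/690) = 79.0°
cos φ = cos(79.0°) = 0.191

0.191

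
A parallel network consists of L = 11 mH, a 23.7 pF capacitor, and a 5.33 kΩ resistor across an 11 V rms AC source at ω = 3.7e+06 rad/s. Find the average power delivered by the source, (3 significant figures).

X_L = ωL = 40700 Ω
X_C = 1/(ωC) = 11400 Ω
Parallel: admittances add. Y = 1/R + 1/(jωL) + jωC
Y = (0.000188 + j6.31e-05) S
|Y| = 0.000198 S → |Z| = 1/|Y| = 5050 Ω, ∠Z = −∠Y = -18.6°
I = V/|Z| = 2.18 mA
P = VI cos φ = 11 × 0.00218 × cos(-18.6°) = 22.7 mW

22.7 mW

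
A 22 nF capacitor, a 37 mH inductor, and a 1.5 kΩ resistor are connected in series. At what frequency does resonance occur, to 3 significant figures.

ω₀ = 1/√(LC) = 1/√(0.037 × 2.2e-08) = 35050 rad/s
f₀ = ω₀/(2π) = 5.58 kHz

5.58 kHz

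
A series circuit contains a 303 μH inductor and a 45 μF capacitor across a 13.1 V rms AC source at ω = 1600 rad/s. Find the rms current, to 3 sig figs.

977 mA

X_L = ωL = 0.485 Ω
X_C = 1/(ωC) = 13.9 Ω
Net reactance X = X_L − X_C = -13.4 Ω
Z = − j13.4 Ω
|Z| = √(0² + 13.4²) = 13.4 Ω
I = V/|Z| = 13.1/13.4 = 977 mA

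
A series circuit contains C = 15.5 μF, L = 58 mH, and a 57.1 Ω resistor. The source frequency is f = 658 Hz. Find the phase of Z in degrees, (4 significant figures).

ω = 2πf = 4134 rad/s
X_L = ωL = 239.8 Ω
X_C = 1/(ωC) = 15.60 Ω
Net reactance X = X_L − X_C = 224.2 Ω
Z = 57.10 + j224.2 Ω
|Z| = √(57.10² + 224.2²) = 231.3 Ω
∠Z = arctan(224.2/57.10) = 75.71°

75.71°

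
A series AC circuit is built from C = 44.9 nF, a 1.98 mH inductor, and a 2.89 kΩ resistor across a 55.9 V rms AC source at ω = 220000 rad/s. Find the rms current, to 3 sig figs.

X_L = ωL = 436 Ω
X_C = 1/(ωC) = 101 Ω
Net reactance X = X_L − X_C = 334 Ω
Z = 2890 + j334 Ω
|Z| = √(2890² + 334²) = 2910 Ω
I = V/|Z| = 55.9/2910 = 19.2 mA

19.2 mA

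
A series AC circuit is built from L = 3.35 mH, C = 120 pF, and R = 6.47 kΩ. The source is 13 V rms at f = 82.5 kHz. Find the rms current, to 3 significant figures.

ω = 2πf = 518400 rad/s
X_L = ωL = 1740 Ω
X_C = 1/(ωC) = 16100 Ω
Net reactance X = X_L − X_C = -14300 Ω
Z = 6470 − j14300 Ω
|Z| = √(6470² + 14300²) = 15700 Ω
I = V/|Z| = 13/15700 = 826 μA

826 μA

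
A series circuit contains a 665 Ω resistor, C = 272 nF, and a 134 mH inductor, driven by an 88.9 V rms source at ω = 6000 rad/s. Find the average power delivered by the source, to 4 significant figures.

X_L = ωL = 804.0 Ω
X_C = 1/(ωC) = 612.7 Ω
Net reactance X = X_L − X_C = 191.3 Ω
Z = 665.0 + j191.3 Ω
|Z| = √(665.0² + 191.3²) = 692.0 Ω
∠Z = arctan(191.3/665.0) = 16.05°
I = V/|Z| = 128.5 mA
P = VI cos φ = 88.9 × 0.1285 × cos(16.05°) = 10.98 W

10.98 W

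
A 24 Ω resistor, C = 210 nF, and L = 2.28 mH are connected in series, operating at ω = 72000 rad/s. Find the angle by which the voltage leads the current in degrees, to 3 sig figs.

X_L = ωL = 164 Ω
X_C = 1/(ωC) = 66.1 Ω
Net reactance X = X_L − X_C = 98.0 Ω
Z = 24.0 + j98.0 Ω
|Z| = √(24.0² + 98.0²) = 101 Ω
∠Z = arctan(98.0/24.0) = 76.2°

76.2°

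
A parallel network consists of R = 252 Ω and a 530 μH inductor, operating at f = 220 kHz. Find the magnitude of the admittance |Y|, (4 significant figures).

ω = 2πf = 1.382e+06 rad/s
X_L = ωL = 732.6 Ω
Parallel: admittances add. Y = 1/R + 1/(jωL)
Y = (0.003968 − j0.001365) S
|Y| = 0.004196 S → |Z| = 1/|Y| = 238.3 Ω, ∠Z = −∠Y = 18.98°

4.196 mS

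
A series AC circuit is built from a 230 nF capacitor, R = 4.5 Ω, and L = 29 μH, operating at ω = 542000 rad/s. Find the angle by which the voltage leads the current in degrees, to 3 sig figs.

X_L = ωL = 15.7 Ω
X_C = 1/(ωC) = 8.02 Ω
Net reactance X = X_L − X_C = 7.70 Ω
Z = 4.50 + j7.70 Ω
|Z| = √(4.50² + 7.70²) = 8.92 Ω
∠Z = arctan(7.70/4.50) = 59.7°

59.7°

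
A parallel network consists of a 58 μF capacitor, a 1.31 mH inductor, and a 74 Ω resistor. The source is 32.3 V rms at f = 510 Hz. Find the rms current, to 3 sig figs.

ω = 2πf = 3204 rad/s
X_L = ωL = 4.20 Ω
X_C = 1/(ωC) = 5.38 Ω
Parallel: admittances add. Y = 1/R + 1/(jωL) + jωC
Y = (0.0135 − j0.0524) S
|Y| = 0.0541 S → |Z| = 1/|Y| = 18.5 Ω, ∠Z = −∠Y = 75.5°
I = V/|Z| = 32.3/18.5 = 1.75 A

1.75 A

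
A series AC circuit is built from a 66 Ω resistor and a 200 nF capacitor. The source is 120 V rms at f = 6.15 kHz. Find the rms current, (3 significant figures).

ω = 2πf = 38640 rad/s
X_C = 1/(ωC) = 129 Ω
Z = 66.0 − j129 Ω
|Z| = √(66.0² + 129²) = 145 Ω
I = V/|Z| = 120/145 = 826 mA

826 mA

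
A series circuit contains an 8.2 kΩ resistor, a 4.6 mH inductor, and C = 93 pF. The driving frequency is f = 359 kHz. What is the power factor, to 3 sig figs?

0.825

ω = 2πf = 2.256e+06 rad/s
X_L = ωL = 10400 Ω
X_C = 1/(ωC) = 4770 Ω
Net reactance X = X_L − X_C = 5610 Ω
Z = 8200 + j5610 Ω
|Z| = √(8200² + 5610²) = 9930 Ω
∠Z = arctan(5610/8200) = 34.4°
cos φ = cos(34.4°) = 0.825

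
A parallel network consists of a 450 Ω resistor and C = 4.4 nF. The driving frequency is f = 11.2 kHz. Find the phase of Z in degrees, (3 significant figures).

-7.93°

ω = 2πf = 70370 rad/s
X_C = 1/(ωC) = 3230 Ω
Parallel: admittances add. Y = 1/R + jωC
Y = (0.00222 + j0.000310) S
|Y| = 0.00224 S → |Z| = 1/|Y| = 446 Ω, ∠Z = −∠Y = -7.93°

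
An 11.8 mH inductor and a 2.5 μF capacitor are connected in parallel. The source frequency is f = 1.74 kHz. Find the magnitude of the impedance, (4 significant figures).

ω = 2πf = 10930 rad/s
X_L = ωL = 129.0 Ω
X_C = 1/(ωC) = 36.59 Ω
Parallel: admittances add. Y = 1/(jωL) + jωC
Y = (0 + j0.01958) S
|Y| = 0.01958 S → |Z| = 1/|Y| = 51.07 Ω, ∠Z = −∠Y = -90.00°

51.07 Ω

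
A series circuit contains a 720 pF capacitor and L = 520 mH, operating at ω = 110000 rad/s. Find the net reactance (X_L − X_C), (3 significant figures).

X_L = ωL = 57200 Ω
X_C = 1/(ωC) = 12600 Ω
X = 57200 − 12600 = 44600 Ω

44600 Ω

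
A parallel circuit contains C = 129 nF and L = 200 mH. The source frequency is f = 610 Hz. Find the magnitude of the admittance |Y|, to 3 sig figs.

ω = 2πf = 3833 rad/s
X_L = ωL = 767 Ω
X_C = 1/(ωC) = 2020 Ω
Parallel: admittances add. Y = 1/(jωL) + jωC
Y = (0 − j0.000810) S
|Y| = 0.000810 S → |Z| = 1/|Y| = 1230 Ω, ∠Z = −∠Y = 90.0°

810 μS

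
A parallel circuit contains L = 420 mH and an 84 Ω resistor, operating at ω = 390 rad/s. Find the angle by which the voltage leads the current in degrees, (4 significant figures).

27.15°

X_L = ωL = 163.8 Ω
Parallel: admittances add. Y = 1/R + 1/(jωL)
Y = (0.01190 − j0.006105) S
|Y| = 0.01338 S → |Z| = 1/|Y| = 74.74 Ω, ∠Z = −∠Y = 27.15°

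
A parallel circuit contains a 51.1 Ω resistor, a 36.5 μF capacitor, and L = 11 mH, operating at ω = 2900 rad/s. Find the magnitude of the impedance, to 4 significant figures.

12.98 Ω

X_L = ωL = 31.90 Ω
X_C = 1/(ωC) = 9.447 Ω
Parallel: admittances add. Y = 1/R + 1/(jωL) + jωC
Y = (0.01957 + j0.07450) S
|Y| = 0.07703 S → |Z| = 1/|Y| = 12.98 Ω, ∠Z = −∠Y = -75.28°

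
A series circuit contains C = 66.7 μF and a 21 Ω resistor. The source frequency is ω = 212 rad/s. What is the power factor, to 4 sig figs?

X_C = 1/(ωC) = 70.72 Ω
Z = 21.00 − j70.72 Ω
|Z| = √(21.00² + 70.72²) = 73.77 Ω
∠Z = arctan(-70.72/21.00) = -73.46°
cos φ = cos(-73.46°) = 0.2847

0.2847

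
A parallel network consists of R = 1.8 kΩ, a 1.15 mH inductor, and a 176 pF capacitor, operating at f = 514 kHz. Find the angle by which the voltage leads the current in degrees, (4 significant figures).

ω = 2πf = 3.23e+06 rad/s
X_L = ωL = 3714 Ω
X_C = 1/(ωC) = 1759 Ω
Parallel: admittances add. Y = 1/R + 1/(jωL) + jωC
Y = (0.0005556 + j0.0002991) S
|Y| = 0.0006310 S → |Z| = 1/|Y| = 1585 Ω, ∠Z = −∠Y = -28.30°

-28.30°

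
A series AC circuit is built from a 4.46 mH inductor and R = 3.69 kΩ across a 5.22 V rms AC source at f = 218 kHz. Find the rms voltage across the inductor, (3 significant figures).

ω = 2πf = 1.37e+06 rad/s
X_L = ωL = 6110 Ω
Z = 3690 + j6110 Ω
|Z| = √(3690² + 6110²) = 7140 Ω
I = V/|Z| = 731 μA
V_L = I·|Z_L| = 0.000731 × 6110 = 4.47 V

4.47 V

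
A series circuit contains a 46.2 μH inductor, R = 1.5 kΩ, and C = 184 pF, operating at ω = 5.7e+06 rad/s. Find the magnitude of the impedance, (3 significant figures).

X_L = ωL = 263 Ω
X_C = 1/(ωC) = 953 Ω
Net reactance X = X_L − X_C = -690 Ω
Z = 1500 − j690 Ω
|Z| = √(1500² + 690²) = 1650 Ω

1650 Ω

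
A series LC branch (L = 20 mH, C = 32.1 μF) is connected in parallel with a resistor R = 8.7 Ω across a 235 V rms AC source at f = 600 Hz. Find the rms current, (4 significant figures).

27.24 A

ω = 2πf = 3770 rad/s
X_L = ωL = 75.40 Ω
X_C = 1/(ωC) = 8.263 Ω
Branch 1: Z₁ = R = 8.700 Ω
Branch 2 (series LC): Z₂ = j(X_L − X_C) = j67.13 Ω
Parallel: Z = Z₁Z₂/(Z₁+Z₂), |Z| = 8.628 Ω, ∠Z = 7.384°
I = V/|Z| = 235/8.628 = 27.24 A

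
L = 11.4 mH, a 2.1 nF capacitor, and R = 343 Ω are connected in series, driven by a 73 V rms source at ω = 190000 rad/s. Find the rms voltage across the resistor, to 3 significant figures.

X_L = ωL = 2170 Ω
X_C = 1/(ωC) = 2510 Ω
Net reactance X = X_L − X_C = -340 Ω
Z = 343 − j340 Ω
|Z| = √(343² + 340²) = 483 Ω
I = V/|Z| = 151 mA
V_R = I·|Z_R| = 0.151 × 343 = 51.8 V

51.8 V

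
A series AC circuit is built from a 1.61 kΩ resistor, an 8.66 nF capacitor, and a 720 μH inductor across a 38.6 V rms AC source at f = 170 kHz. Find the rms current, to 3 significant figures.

ω = 2πf = 1.068e+06 rad/s
X_L = ωL = 769 Ω
X_C = 1/(ωC) = 108 Ω
Net reactance X = X_L − X_C = 661 Ω
Z = 1610 + j661 Ω
|Z| = √(1610² + 661²) = 1740 Ω
I = V/|Z| = 38.6/1740 = 22.2 mA

22.2 mA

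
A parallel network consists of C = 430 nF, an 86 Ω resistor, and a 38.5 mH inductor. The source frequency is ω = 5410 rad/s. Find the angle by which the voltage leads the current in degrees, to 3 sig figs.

X_L = ωL = 208 Ω
X_C = 1/(ωC) = 430 Ω
Parallel: admittances add. Y = 1/R + 1/(jωL) + jωC
Y = (0.0116 − j0.00247) S
|Y| = 0.0119 S → |Z| = 1/|Y| = 84.1 Ω, ∠Z = −∠Y = 12.0°

12.0°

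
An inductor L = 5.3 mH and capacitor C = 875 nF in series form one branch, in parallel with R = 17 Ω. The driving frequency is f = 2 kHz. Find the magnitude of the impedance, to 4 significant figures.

ω = 2πf = 12570 rad/s
X_L = ωL = 66.60 Ω
X_C = 1/(ωC) = 90.95 Ω
Branch 1: Z₁ = R = 17.00 Ω
Branch 2 (series LC): Z₂ = j(X_L − X_C) = −j24.34 Ω
Parallel: Z = Z₁Z₂/(Z₁+Z₂), |Z| = 13.94 Ω, ∠Z = -34.93°

13.94 Ω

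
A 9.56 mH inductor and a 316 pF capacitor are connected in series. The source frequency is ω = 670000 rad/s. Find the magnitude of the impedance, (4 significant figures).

X_L = ωL = 6405 Ω
X_C = 1/(ωC) = 4723 Ω
Net reactance X = X_L − X_C = 1682 Ω
Z = j1682 Ω
|Z| = √(0² + 1682²) = 1682 Ω

1682 Ω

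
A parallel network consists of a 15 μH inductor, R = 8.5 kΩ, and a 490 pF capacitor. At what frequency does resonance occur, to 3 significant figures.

1.86 MHz

ω₀ = 1/√(LC) = 1/√(1.5e-05 × 4.9e-10) = 1.166e+07 rad/s
f₀ = ω₀/(2π) = 1.86 MHz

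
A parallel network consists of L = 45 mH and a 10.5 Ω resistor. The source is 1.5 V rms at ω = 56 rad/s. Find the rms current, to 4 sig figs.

612.1 mA

X_L = ωL = 2.520 Ω
Parallel: admittances add. Y = 1/R + 1/(jωL)
Y = (0.09524 − j0.3968) S
|Y| = 0.4081 S → |Z| = 1/|Y| = 2.450 Ω, ∠Z = −∠Y = 76.50°
I = V/|Z| = 1.5/2.450 = 612.1 mA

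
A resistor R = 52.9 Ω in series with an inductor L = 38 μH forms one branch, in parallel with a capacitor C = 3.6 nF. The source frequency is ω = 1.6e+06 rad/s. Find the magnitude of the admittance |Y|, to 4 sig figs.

8.905 mS

X_L = ωL = 60.80 Ω
X_C = 1/(ωC) = 173.6 Ω
Branch 1 (R+jX_L): Z₁ = 52.90 + j60.80 Ω, |Z₁| = 80.59 Ω
Branch 2 (−jX_C): Z₂ = −j173.6 Ω
Parallel: Z = Z₁Z₂/(Z₁+Z₂), |Z| = 112.3 Ω, ∠Z = 23.85°
|Y| = 1/|Z| = 8.905 mS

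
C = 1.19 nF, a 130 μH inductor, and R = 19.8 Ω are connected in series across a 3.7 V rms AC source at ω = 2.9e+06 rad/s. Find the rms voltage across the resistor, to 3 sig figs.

X_L = ωL = 377 Ω
X_C = 1/(ωC) = 290 Ω
Net reactance X = X_L − X_C = 87.2 Ω
Z = 19.8 + j87.2 Ω
|Z| = √(19.8² + 87.2²) = 89.4 Ω
I = V/|Z| = 41.4 mA
V_R = I·|Z_R| = 0.0414 × 19.8 = 0.819 V

0.819 V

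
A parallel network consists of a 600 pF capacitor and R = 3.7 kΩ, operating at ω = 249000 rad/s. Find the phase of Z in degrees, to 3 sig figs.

X_C = 1/(ωC) = 6690 Ω
Parallel: admittances add. Y = 1/R + jωC
Y = (0.000270 + j0.000149) S
|Y| = 0.000309 S → |Z| = 1/|Y| = 3240 Ω, ∠Z = −∠Y = -28.9°

-28.9°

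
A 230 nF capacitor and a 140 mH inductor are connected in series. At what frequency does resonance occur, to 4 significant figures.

ω₀ = 1/√(LC) = 1/√(0.14 × 2.3e-07) = 5573 rad/s
f₀ = ω₀/(2π) = 886.9 Hz

886.9 Hz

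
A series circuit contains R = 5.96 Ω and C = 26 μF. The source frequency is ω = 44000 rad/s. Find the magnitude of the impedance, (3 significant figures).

6.02 Ω

X_C = 1/(ωC) = 0.874 Ω
Z = 5.96 − j0.874 Ω
|Z| = √(5.96² + 0.874²) = 6.02 Ω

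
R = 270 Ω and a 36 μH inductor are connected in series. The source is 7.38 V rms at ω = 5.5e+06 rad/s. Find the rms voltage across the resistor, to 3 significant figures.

5.95 V

X_L = ωL = 198 Ω
Z = 270 + j198 Ω
|Z| = √(270² + 198²) = 335 Ω
I = V/|Z| = 22.0 mA
V_R = I·|Z_R| = 0.0220 × 270 = 5.95 V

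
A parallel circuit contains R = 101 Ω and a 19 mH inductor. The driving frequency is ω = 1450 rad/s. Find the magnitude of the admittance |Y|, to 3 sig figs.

37.6 mS

X_L = ωL = 27.6 Ω
Parallel: admittances add. Y = 1/R + 1/(jωL)
Y = (0.00990 − j0.0363) S
|Y| = 0.0376 S → |Z| = 1/|Y| = 26.6 Ω, ∠Z = −∠Y = 74.7°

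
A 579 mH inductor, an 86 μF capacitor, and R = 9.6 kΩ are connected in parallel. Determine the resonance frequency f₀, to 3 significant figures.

22.6 Hz

ω₀ = 1/√(LC) = 1/√(0.579 × 8.6e-05) = 141.7 rad/s
f₀ = ω₀/(2π) = 22.6 Hz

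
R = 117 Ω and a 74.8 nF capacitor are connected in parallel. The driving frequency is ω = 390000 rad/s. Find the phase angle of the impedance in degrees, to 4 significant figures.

-73.67°

X_C = 1/(ωC) = 34.28 Ω
Parallel: admittances add. Y = 1/R + jωC
Y = (0.008547 + j0.02917) S
|Y| = 0.03040 S → |Z| = 1/|Y| = 32.90 Ω, ∠Z = −∠Y = -73.67°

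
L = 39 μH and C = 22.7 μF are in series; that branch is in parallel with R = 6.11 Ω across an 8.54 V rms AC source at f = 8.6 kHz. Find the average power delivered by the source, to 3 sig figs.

11.9 W

ω = 2πf = 54040 rad/s
X_L = ωL = 2.11 Ω
X_C = 1/(ωC) = 0.815 Ω
Branch 1: Z₁ = R = 6.11 Ω
Branch 2 (series LC): Z₂ = j(X_L − X_C) = j1.29 Ω
Parallel: Z = Z₁Z₂/(Z₁+Z₂), |Z| = 1.26 Ω, ∠Z = 78.1°
I = V/|Z| = 6.76 A
P = VI cos φ = 8.54 × 6.76 × cos(78.1°) = 11.9 W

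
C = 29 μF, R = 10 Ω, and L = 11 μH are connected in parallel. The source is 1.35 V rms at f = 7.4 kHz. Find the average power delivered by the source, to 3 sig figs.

182 mW

ω = 2πf = 46500 rad/s
X_L = ωL = 0.511 Ω
X_C = 1/(ωC) = 0.742 Ω
Parallel: admittances add. Y = 1/R + 1/(jωL) + jωC
Y = (0.100 − j0.607) S
|Y| = 0.615 S → |Z| = 1/|Y| = 1.63 Ω, ∠Z = −∠Y = 80.6°
I = V/|Z| = 830 mA
P = VI cos φ = 1.35 × 0.830 × cos(80.6°) = 182 mW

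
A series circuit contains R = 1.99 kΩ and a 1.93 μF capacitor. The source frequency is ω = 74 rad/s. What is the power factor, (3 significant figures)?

0.273

X_C = 1/(ωC) = 7000 Ω
Z = 1990 − j7000 Ω
|Z| = √(1990² + 7000²) = 7280 Ω
∠Z = arctan(-7000/1990) = -74.1°
cos φ = cos(-74.1°) = 0.273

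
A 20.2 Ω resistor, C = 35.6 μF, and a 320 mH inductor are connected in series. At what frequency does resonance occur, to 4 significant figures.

ω₀ = 1/√(LC) = 1/√(0.32 × 3.56e-05) = 296.3 rad/s
f₀ = ω₀/(2π) = 47.15 Hz

47.15 Hz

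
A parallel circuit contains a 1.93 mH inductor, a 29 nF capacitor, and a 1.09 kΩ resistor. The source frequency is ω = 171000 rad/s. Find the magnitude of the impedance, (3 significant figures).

X_L = ωL = 330 Ω
X_C = 1/(ωC) = 202 Ω
Parallel: admittances add. Y = 1/R + 1/(jωL) + jωC
Y = (0.000917 + j0.00193) S
|Y| = 0.00214 S → |Z| = 1/|Y| = 468 Ω, ∠Z = −∠Y = -64.6°

468 Ω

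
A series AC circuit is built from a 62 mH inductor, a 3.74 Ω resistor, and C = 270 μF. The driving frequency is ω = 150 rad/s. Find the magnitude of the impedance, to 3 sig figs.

15.8 Ω

X_L = ωL = 9.30 Ω
X_C = 1/(ωC) = 24.7 Ω
Net reactance X = X_L − X_C = -15.4 Ω
Z = 3.74 − j15.4 Ω
|Z| = √(3.74² + 15.4²) = 15.8 Ω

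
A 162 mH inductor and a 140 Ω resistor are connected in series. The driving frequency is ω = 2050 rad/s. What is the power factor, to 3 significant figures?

0.388

X_L = ωL = 332 Ω
Z = 140 + j332 Ω
|Z| = √(140² + 332²) = 360 Ω
∠Z = arctan(332/140) = 67.1°
cos φ = cos(67.1°) = 0.388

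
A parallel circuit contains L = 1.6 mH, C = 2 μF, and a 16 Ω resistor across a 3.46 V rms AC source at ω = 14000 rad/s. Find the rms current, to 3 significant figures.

X_L = ωL = 22.4 Ω
X_C = 1/(ωC) = 35.7 Ω
Parallel: admittances add. Y = 1/R + 1/(jωL) + jωC
Y = (0.0625 − j0.0166) S
|Y| = 0.0647 S → |Z| = 1/|Y| = 15.5 Ω, ∠Z = −∠Y = 14.9°
I = V/|Z| = 3.46/15.5 = 224 mA

224 mA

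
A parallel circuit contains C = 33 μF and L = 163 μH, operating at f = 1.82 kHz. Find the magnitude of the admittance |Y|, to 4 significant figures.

ω = 2πf = 11440 rad/s
X_L = ωL = 1.864 Ω
X_C = 1/(ωC) = 2.650 Ω
Parallel: admittances add. Y = 1/(jωL) + jωC
Y = (0 − j0.1591) S
|Y| = 0.1591 S → |Z| = 1/|Y| = 6.285 Ω, ∠Z = −∠Y = 90.00°

159.1 mS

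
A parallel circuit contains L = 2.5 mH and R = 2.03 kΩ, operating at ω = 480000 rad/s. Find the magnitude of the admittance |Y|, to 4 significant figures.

X_L = ωL = 1200 Ω
Parallel: admittances add. Y = 1/R + 1/(jωL)
Y = (0.0004926 − j0.0008333) S
|Y| = 0.0009680 S → |Z| = 1/|Y| = 1033 Ω, ∠Z = −∠Y = 59.41°

968.0 μS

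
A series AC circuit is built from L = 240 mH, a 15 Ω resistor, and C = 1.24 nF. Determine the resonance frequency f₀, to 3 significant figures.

ω₀ = 1/√(LC) = 1/√(0.24 × 1.24e-09) = 57970 rad/s
f₀ = ω₀/(2π) = 9.23 kHz

9.23 kHz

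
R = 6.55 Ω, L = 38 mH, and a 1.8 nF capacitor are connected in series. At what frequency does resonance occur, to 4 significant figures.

19.24 kHz

ω₀ = 1/√(LC) = 1/√(0.038 × 1.8e-09) = 120900 rad/s
f₀ = ω₀/(2π) = 19.24 kHz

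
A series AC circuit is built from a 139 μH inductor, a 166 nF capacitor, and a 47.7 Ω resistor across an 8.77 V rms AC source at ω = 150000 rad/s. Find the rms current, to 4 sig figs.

170.4 mA

X_L = ωL = 20.85 Ω
X_C = 1/(ωC) = 40.16 Ω
Net reactance X = X_L − X_C = -19.31 Ω
Z = 47.70 − j19.31 Ω
|Z| = √(47.70² + 19.31²) = 51.46 Ω
I = V/|Z| = 8.77/51.46 = 170.4 mA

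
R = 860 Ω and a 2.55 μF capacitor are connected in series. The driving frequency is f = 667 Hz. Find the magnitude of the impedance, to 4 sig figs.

ω = 2πf = 4191 rad/s
X_C = 1/(ωC) = 93.57 Ω
Z = 860.0 − j93.57 Ω
|Z| = √(860.0² + 93.57²) = 865.1 Ω

865.1 Ω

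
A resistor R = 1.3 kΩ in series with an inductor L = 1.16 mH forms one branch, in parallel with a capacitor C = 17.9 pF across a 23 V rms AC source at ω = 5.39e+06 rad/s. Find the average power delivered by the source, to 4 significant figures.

X_L = ωL = 6252 Ω
X_C = 1/(ωC) = 10360 Ω
Branch 1 (R+jX_L): Z₁ = 1300 + j6252 Ω, |Z₁| = 6386 Ω
Branch 2 (−jX_C): Z₂ = −j10360 Ω
Parallel: Z = Z₁Z₂/(Z₁+Z₂), |Z| = 15350 Ω, ∠Z = 60.71°
I = V/|Z| = 1.499 mA
P = VI cos φ = 23 × 0.001499 × cos(60.71°) = 16.86 mW

16.86 mW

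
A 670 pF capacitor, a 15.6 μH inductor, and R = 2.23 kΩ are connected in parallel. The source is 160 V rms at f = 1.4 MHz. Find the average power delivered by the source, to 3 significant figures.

11.5 W

ω = 2πf = 8.796e+06 rad/s
X_L = ωL = 137 Ω
X_C = 1/(ωC) = 170 Ω
Parallel: admittances add. Y = 1/R + 1/(jωL) + jωC
Y = (0.000448 − j0.00139) S
|Y| = 0.00146 S → |Z| = 1/|Y| = 683 Ω, ∠Z = −∠Y = 72.2°
I = V/|Z| = 234 mA
P = VI cos φ = 160 × 0.234 × cos(72.2°) = 11.5 W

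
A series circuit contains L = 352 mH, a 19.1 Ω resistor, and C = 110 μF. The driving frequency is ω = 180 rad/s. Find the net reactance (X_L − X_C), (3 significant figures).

X_L = ωL = 63.4 Ω
X_C = 1/(ωC) = 50.5 Ω
X = 63.4 − 50.5 = 12.9 Ω

12.9 Ω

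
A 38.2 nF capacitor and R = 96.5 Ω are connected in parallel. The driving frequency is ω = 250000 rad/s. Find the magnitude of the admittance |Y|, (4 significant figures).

X_C = 1/(ωC) = 104.7 Ω
Parallel: admittances add. Y = 1/R + jωC
Y = (0.01036 + j0.009550) S
|Y| = 0.01409 S → |Z| = 1/|Y| = 70.96 Ω, ∠Z = −∠Y = -42.66°

14.09 mS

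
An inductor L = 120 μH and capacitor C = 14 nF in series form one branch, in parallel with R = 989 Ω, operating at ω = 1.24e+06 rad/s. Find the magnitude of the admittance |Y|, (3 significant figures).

11.0 mS

X_L = ωL = 149 Ω
X_C = 1/(ωC) = 57.6 Ω
Branch 1: Z₁ = R = 989 Ω
Branch 2 (series LC): Z₂ = j(X_L − X_C) = j91.2 Ω
Parallel: Z = Z₁Z₂/(Z₁+Z₂), |Z| = 90.8 Ω, ∠Z = 84.7°
|Y| = 1/|Z| = 11.0 mS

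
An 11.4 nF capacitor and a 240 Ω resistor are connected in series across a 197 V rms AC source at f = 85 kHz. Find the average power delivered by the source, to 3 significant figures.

110 W

ω = 2πf = 534100 rad/s
X_C = 1/(ωC) = 164 Ω
Z = 240 − j164 Ω
|Z| = √(240² + 164²) = 291 Ω
∠Z = arctan(-164/240) = -34.4°
I = V/|Z| = 677 mA
P = VI cos φ = 197 × 0.677 × cos(-34.4°) = 110 W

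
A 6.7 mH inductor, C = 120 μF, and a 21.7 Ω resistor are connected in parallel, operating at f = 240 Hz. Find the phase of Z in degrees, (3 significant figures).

ω = 2πf = 1508 rad/s
X_L = ωL = 10.1 Ω
X_C = 1/(ωC) = 5.53 Ω
Parallel: admittances add. Y = 1/R + 1/(jωL) + jωC
Y = (0.0461 + j0.0820) S
|Y| = 0.0940 S → |Z| = 1/|Y| = 10.6 Ω, ∠Z = −∠Y = -60.7°

-60.7°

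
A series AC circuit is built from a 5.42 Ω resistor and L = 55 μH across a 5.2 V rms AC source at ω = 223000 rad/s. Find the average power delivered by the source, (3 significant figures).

815 mW

X_L = ωL = 12.3 Ω
Z = 5.42 + j12.3 Ω
|Z| = √(5.42² + 12.3²) = 13.4 Ω
∠Z = arctan(12.3/5.42) = 66.2°
I = V/|Z| = 388 mA
P = VI cos φ = 5.2 × 0.388 × cos(66.2°) = 815 mW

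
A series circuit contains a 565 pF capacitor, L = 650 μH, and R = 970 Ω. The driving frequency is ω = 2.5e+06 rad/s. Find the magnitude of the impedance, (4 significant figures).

1335 Ω

X_L = ωL = 1625 Ω
X_C = 1/(ωC) = 708.0 Ω
Net reactance X = X_L − X_C = 917.0 Ω
Z = 970.0 + j917.0 Ω
|Z| = √(970.0² + 917.0²) = 1335 Ω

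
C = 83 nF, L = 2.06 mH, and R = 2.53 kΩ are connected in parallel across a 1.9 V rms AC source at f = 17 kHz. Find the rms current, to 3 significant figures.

ω = 2πf = 106800 rad/s
X_L = ωL = 220 Ω
X_C = 1/(ωC) = 113 Ω
Parallel: admittances add. Y = 1/R + 1/(jωL) + jωC
Y = (0.000395 + j0.00432) S
|Y| = 0.00434 S → |Z| = 1/|Y| = 230 Ω, ∠Z = −∠Y = -84.8°
I = V/|Z| = 1.9/230 = 8.24 mA

8.24 mA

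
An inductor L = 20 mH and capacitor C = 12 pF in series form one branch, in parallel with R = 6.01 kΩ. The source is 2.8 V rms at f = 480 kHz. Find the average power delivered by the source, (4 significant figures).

1.304 mW

ω = 2πf = 3.016e+06 rad/s
X_L = ωL = 60320 Ω
X_C = 1/(ωC) = 27630 Ω
Branch 1: Z₁ = R = 6010 Ω
Branch 2 (series LC): Z₂ = j(X_L − X_C) = j32690 Ω
Parallel: Z = Z₁Z₂/(Z₁+Z₂), |Z| = 5911 Ω, ∠Z = 10.42°
I = V/|Z| = 473.7 μA
P = VI cos φ = 2.8 × 0.0004737 × cos(10.42°) = 1.304 mW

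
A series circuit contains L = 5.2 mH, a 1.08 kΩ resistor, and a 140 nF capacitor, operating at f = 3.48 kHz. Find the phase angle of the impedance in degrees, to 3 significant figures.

ω = 2πf = 21870 rad/s
X_L = ωL = 114 Ω
X_C = 1/(ωC) = 327 Ω
Net reactance X = X_L − X_C = -213 Ω
Z = 1080 − j213 Ω
|Z| = √(1080² + 213²) = 1100 Ω
∠Z = arctan(-213/1080) = -11.2°

-11.2°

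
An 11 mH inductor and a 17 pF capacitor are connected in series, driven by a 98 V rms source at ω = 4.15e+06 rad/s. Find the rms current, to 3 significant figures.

X_L = ωL = 45600 Ω
X_C = 1/(ωC) = 14200 Ω
Net reactance X = X_L − X_C = 31500 Ω
Z = j31500 Ω
|Z| = √(0² + 31500²) = 31500 Ω
I = V/|Z| = 98/31500 = 3.11 mA

3.11 mA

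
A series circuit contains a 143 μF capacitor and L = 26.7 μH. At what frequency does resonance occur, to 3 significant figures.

2.58 kHz

ω₀ = 1/√(LC) = 1/√(2.67e-05 × 0.000143) = 16180 rad/s
f₀ = ω₀/(2π) = 2.58 kHz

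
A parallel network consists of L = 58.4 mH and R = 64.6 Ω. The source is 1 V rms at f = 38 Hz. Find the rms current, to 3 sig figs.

ω = 2πf = 238.8 rad/s
X_L = ωL = 13.9 Ω
Parallel: admittances add. Y = 1/R + 1/(jωL)
Y = (0.0155 − j0.0717) S
|Y| = 0.0734 S → |Z| = 1/|Y| = 13.6 Ω, ∠Z = −∠Y = 77.8°
I = V/|Z| = 1/13.6 = 73.4 mA

73.4 mA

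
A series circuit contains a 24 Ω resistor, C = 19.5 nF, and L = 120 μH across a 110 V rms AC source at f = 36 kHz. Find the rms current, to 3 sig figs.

547 mA

ω = 2πf = 226200 rad/s
X_L = ωL = 27.1 Ω
X_C = 1/(ωC) = 227 Ω
Net reactance X = X_L − X_C = -200 Ω
Z = 24.0 − j200 Ω
|Z| = √(24.0² + 200²) = 201 Ω
I = V/|Z| = 110/201 = 547 mA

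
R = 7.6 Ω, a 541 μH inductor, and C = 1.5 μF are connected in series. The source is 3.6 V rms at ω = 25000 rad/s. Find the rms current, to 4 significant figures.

237.1 mA

X_L = ωL = 13.53 Ω
X_C = 1/(ωC) = 26.67 Ω
Net reactance X = X_L − X_C = -13.14 Ω
Z = 7.600 − j13.14 Ω
|Z| = √(7.600² + 13.14²) = 15.18 Ω
I = V/|Z| = 3.6/15.18 = 237.1 mA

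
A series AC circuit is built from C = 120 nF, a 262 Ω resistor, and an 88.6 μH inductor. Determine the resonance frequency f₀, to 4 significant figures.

48.81 kHz

ω₀ = 1/√(LC) = 1/√(8.86e-05 × 1.2e-07) = 306700 rad/s
f₀ = ω₀/(2π) = 48.81 kHz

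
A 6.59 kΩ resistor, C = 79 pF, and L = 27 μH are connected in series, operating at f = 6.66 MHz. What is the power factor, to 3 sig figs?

0.992

ω = 2πf = 4.185e+07 rad/s
X_L = ωL = 1130 Ω
X_C = 1/(ωC) = 302 Ω
Net reactance X = X_L − X_C = 827 Ω
Z = 6590 + j827 Ω
|Z| = √(6590² + 827²) = 6640 Ω
∠Z = arctan(827/6590) = 7.16°
cos φ = cos(7.16°) = 0.992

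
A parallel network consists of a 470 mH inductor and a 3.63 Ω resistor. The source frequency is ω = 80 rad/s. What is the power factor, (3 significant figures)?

X_L = ωL = 37.6 Ω
Parallel: admittances add. Y = 1/R + 1/(jωL)
Y = (0.275 − j0.0266) S
|Y| = 0.277 S → |Z| = 1/|Y| = 3.61 Ω, ∠Z = −∠Y = 5.51°
cos φ = cos(5.51°) = 0.995

0.995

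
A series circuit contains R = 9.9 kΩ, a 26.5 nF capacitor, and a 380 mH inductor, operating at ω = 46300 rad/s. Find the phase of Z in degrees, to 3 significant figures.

59.5°

X_L = ωL = 17600 Ω
X_C = 1/(ωC) = 815 Ω
Net reactance X = X_L − X_C = 16800 Ω
Z = 9900 + j16800 Ω
|Z| = √(9900² + 16800²) = 19500 Ω
∠Z = arctan(16800/9900) = 59.5°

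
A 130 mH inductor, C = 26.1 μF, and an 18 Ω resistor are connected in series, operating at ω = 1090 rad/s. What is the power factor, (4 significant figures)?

X_L = ωL = 141.7 Ω
X_C = 1/(ωC) = 35.15 Ω
Net reactance X = X_L − X_C = 106.5 Ω
Z = 18.00 + j106.5 Ω
|Z| = √(18.00² + 106.5²) = 108.1 Ω
∠Z = arctan(106.5/18.00) = 80.41°
cos φ = cos(80.41°) = 0.1666

0.1666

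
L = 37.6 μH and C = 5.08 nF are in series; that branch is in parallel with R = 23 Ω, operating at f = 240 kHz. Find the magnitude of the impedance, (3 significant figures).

ω = 2πf = 1.508e+06 rad/s
X_L = ωL = 56.7 Ω
X_C = 1/(ωC) = 131 Ω
Branch 1: Z₁ = R = 23.0 Ω
Branch 2 (series LC): Z₂ = j(X_L − X_C) = −j73.8 Ω
Parallel: Z = Z₁Z₂/(Z₁+Z₂), |Z| = 22.0 Ω, ∠Z = -17.3°

22.0 Ω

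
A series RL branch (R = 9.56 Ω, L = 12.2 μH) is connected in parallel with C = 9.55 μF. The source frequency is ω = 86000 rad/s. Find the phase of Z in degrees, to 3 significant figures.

-82.7°

X_L = ωL = 1.05 Ω
X_C = 1/(ωC) = 1.22 Ω
Branch 1 (R+jX_L): Z₁ = 9.56 + j1.05 Ω, |Z₁| = 9.62 Ω
Branch 2 (−jX_C): Z₂ = −j1.22 Ω
Parallel: Z = Z₁Z₂/(Z₁+Z₂), |Z| = 1.22 Ω, ∠Z = -82.7°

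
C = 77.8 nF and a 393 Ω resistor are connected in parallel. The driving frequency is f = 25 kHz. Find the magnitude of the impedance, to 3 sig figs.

80.1 Ω

ω = 2πf = 157100 rad/s
X_C = 1/(ωC) = 81.8 Ω
Parallel: admittances add. Y = 1/R + jωC
Y = (0.00254 + j0.0122) S
|Y| = 0.0125 S → |Z| = 1/|Y| = 80.1 Ω, ∠Z = −∠Y = -78.2°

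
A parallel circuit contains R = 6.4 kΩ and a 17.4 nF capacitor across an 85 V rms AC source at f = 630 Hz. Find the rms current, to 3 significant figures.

14.5 mA

ω = 2πf = 3958 rad/s
X_C = 1/(ωC) = 14500 Ω
Parallel: admittances add. Y = 1/R + jωC
Y = (0.000156 + j6.89e-05) S
|Y| = 0.000171 S → |Z| = 1/|Y| = 5860 Ω, ∠Z = −∠Y = -23.8°
I = V/|Z| = 85/5860 = 14.5 mA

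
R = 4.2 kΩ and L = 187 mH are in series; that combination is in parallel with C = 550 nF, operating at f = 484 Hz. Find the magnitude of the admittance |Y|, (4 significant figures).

1.657 mS

ω = 2πf = 3041 rad/s
X_L = ωL = 568.7 Ω
X_C = 1/(ωC) = 597.9 Ω
Branch 1 (R+jX_L): Z₁ = 4200 + j568.7 Ω, |Z₁| = 4238 Ω
Branch 2 (−jX_C): Z₂ = −j597.9 Ω
Parallel: Z = Z₁Z₂/(Z₁+Z₂), |Z| = 603.3 Ω, ∠Z = -81.89°
|Y| = 1/|Z| = 1.657 mS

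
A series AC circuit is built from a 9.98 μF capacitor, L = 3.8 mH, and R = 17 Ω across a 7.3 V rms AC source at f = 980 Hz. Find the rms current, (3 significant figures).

ω = 2πf = 6158 rad/s
X_L = ωL = 23.4 Ω
X_C = 1/(ωC) = 16.3 Ω
Net reactance X = X_L − X_C = 7.13 Ω
Z = 17.0 + j7.13 Ω
|Z| = √(17.0² + 7.13²) = 18.4 Ω
I = V/|Z| = 7.3/18.4 = 396 mA

396 mA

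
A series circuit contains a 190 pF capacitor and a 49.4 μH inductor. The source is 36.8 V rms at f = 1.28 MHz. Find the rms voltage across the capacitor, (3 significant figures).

ω = 2πf = 8.042e+06 rad/s
X_L = ωL = 397 Ω
X_C = 1/(ωC) = 654 Ω
Net reactance X = X_L − X_C = -257 Ω
Z = − j257 Ω
|Z| = √(0² + 257²) = 257 Ω
I = V/|Z| = 143 mA
V_C = I·|Z_C| = 0.143 × 654 = 93.7 V

93.7 V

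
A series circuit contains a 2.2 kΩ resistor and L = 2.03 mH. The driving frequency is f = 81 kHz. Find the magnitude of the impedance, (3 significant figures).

2430 Ω

ω = 2πf = 508900 rad/s
X_L = ωL = 1030 Ω
Z = 2200 + j1030 Ω
|Z| = √(2200² + 1030²) = 2430 Ω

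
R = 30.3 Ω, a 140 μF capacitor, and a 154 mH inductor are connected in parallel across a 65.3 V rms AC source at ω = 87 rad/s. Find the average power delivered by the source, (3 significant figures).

141 W

X_L = ωL = 13.4 Ω
X_C = 1/(ωC) = 82.1 Ω
Parallel: admittances add. Y = 1/R + 1/(jωL) + jωC
Y = (0.0330 − j0.0625) S
|Y| = 0.0706 S → |Z| = 1/|Y| = 14.2 Ω, ∠Z = −∠Y = 62.1°
I = V/|Z| = 4.61 A
P = VI cos φ = 65.3 × 4.61 × cos(62.1°) = 141 W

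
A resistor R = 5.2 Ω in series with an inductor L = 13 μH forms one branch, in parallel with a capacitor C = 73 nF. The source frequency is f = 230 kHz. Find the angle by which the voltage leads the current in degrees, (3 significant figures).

-76.3°

ω = 2πf = 1.445e+06 rad/s
X_L = ωL = 18.8 Ω
X_C = 1/(ωC) = 9.48 Ω
Branch 1 (R+jX_L): Z₁ = 5.20 + j18.8 Ω, |Z₁| = 19.5 Ω
Branch 2 (−jX_C): Z₂ = −j9.48 Ω
Parallel: Z = Z₁Z₂/(Z₁+Z₂), |Z| = 17.3 Ω, ∠Z = -76.3°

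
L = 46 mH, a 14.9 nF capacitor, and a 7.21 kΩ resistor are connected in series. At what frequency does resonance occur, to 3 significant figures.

ω₀ = 1/√(LC) = 1/√(0.046 × 1.49e-08) = 38200 rad/s
f₀ = ω₀/(2π) = 6.08 kHz

6.08 kHz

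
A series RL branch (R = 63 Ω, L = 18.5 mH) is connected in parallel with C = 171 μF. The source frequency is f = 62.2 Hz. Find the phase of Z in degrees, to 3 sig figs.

ω = 2πf = 390.8 rad/s
X_L = ωL = 7.23 Ω
X_C = 1/(ωC) = 15.0 Ω
Branch 1 (R+jX_L): Z₁ = 63.0 + j7.23 Ω, |Z₁| = 63.4 Ω
Branch 2 (−jX_C): Z₂ = −j15.0 Ω
Parallel: Z = Z₁Z₂/(Z₁+Z₂), |Z| = 14.9 Ω, ∠Z = -76.5°

-76.5°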